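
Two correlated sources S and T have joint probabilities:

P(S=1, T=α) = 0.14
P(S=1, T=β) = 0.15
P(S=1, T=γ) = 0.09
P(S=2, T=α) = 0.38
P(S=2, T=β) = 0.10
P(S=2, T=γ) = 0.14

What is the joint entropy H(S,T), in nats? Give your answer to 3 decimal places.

H(S,T) = −Σ p(x,y)·ln p(x,y) over all 6 cells.
  cell (1,α): −0.14·ln0.14 = 0.2753
  cell (1,β): −0.15·ln0.15 = 0.2846
  cell (1,γ): −0.09·ln0.09 = 0.2167
  cell (2,α): −0.38·ln0.38 = 0.3677
  cell (2,β): −0.10·ln0.10 = 0.2303
  cell (2,γ): −0.14·ln0.14 = 0.2753
Sum = 1.650 nats.

1.650 nats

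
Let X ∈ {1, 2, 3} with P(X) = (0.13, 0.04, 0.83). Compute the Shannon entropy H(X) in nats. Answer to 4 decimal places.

H(X) = −Σ p·ln p.
  −(0.13)·ln(0.13) = 0.26523
  −(0.04)·ln(0.04) = 0.12876
  −(0.83)·ln(0.83) = 0.15465
Sum: 0.26523 + 0.12876 + 0.15465 = 0.5486 nats.

0.5486 nats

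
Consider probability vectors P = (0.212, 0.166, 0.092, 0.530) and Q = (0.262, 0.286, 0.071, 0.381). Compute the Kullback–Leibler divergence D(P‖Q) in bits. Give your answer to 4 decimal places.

0.0917 bits

D(P‖Q) = Σ p·log₂(p/q).
  0.212·log₂(0.212/0.262) = -0.06477
  0.166·log₂(0.166/0.286) = -0.13028
  0.092·log₂(0.092/0.071) = 0.03439
  0.530·log₂(0.530/0.381) = 0.25239
D(P‖Q) = 0.0917 bits.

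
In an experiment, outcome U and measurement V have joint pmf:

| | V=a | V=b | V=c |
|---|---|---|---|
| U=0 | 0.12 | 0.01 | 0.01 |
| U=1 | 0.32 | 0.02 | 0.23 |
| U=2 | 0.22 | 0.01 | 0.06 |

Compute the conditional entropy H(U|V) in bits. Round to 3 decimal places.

Chain rule: H(U|V) = H(U,V) − H(V).
Marginals: p(U) = (0.1400, 0.5700, 0.2900), p(V) = (0.6600, 0.0400, 0.3000).
H(U,V) = 2.4171 bits; H(V) = 1.1025 bits.
H(U|V) = 2.4171 − 1.1025 = 1.315 bits.

1.315 bits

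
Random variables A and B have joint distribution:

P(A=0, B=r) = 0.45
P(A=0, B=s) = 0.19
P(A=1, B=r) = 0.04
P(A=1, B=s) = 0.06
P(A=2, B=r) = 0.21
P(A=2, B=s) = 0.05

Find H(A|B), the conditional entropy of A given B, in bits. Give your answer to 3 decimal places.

1.211 bits

Marginals: p(A) = (0.6400, 0.1000, 0.2600), p(B) = (0.7000, 0.3000).
H(A|B) = Σ p(B) · H(A|B=·).
  B=r: p=0.7000, H(A|B=r) = 1.1668
  B=s: p=0.3000, H(A|B=s) = 1.3126
Weighted sum = 1.211 bits.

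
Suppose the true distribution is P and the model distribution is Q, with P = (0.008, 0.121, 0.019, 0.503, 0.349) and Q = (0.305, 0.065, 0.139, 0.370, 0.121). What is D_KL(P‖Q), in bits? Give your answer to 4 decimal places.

D(P‖Q) = Σ p·log₂(p/q).
  0.008·log₂(0.008/0.305) = -0.04202
  0.121·log₂(0.121/0.065) = 0.10848
  0.019·log₂(0.019/0.139) = -0.05455
  0.503·log₂(0.503/0.370) = 0.22285
  0.349·log₂(0.349/0.121) = 0.53335
D(P‖Q) = 0.7681 bits.

0.7681 bits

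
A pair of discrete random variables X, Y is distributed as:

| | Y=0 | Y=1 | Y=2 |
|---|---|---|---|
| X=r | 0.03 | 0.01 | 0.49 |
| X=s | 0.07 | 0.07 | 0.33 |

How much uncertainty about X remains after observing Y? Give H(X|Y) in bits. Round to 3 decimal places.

0.929 bits

Marginals: p(X) = (0.5300, 0.4700), p(Y) = (0.1000, 0.0800, 0.8200).
H(X|Y) = Σ p(Y) · H(X|Y=·).
  Y=0: p=0.1000, H(X|Y=0) = 0.8813
  Y=1: p=0.0800, H(X|Y=1) = 0.5436
  Y=2: p=0.8200, H(X|Y=2) = 0.9724
Weighted sum = 0.929 bits.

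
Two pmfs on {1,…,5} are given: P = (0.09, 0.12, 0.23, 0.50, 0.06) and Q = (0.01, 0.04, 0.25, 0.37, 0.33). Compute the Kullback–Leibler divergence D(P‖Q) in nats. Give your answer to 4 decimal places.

0.3587 nats

D(P‖Q) = Σ p·ln(p/q).
  0.09·ln(0.09/0.01) = 0.19775
  0.12·ln(0.12/0.04) = 0.13183
  0.23·ln(0.23/0.25) = -0.01918
  0.50·ln(0.50/0.37) = 0.15055
  0.06·ln(0.06/0.33) = -0.10228
D(P‖Q) = 0.3587 nats.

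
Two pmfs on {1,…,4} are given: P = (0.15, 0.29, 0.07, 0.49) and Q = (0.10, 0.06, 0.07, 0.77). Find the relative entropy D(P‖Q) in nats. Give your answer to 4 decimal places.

D(P‖Q) = Σ p·ln(p/q).
  0.15·ln(0.15/0.10) = 0.06082
  0.29·ln(0.29/0.06) = 0.45691
  0.07·ln(0.07/0.07) = 0.00000
  0.49·ln(0.49/0.77) = -0.22147
D(P‖Q) = 0.2963 nats.

0.2963 nats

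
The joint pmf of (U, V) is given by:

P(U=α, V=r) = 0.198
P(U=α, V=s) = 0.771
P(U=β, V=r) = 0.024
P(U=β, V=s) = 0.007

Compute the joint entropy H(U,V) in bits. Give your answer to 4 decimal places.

H(U,V) = −Σ p(x,y)·log₂ p(x,y) over all 4 cells.
  cell (α,r): −0.198·log₂0.198 = 0.46261
  cell (α,s): −0.771·log₂0.771 = 0.28928
  cell (β,r): −0.024·log₂0.024 = 0.12914
  cell (β,s): −0.007·log₂0.007 = 0.05011
Sum = 0.9311 bits.

0.9311 bits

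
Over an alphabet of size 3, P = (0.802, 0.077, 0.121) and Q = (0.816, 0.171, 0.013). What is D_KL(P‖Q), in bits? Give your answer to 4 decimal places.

0.2808 bits

D(P‖Q) = Σ p·log₂(p/q).
  0.802·log₂(0.802/0.816) = -0.02002
  0.077·log₂(0.077/0.171) = -0.08863
  0.121·log₂(0.121/0.013) = 0.38943
D(P‖Q) = 0.2808 bits.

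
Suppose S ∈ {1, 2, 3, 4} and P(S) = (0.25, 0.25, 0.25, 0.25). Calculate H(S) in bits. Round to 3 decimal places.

H(S) = −Σ p·log₂ p.
  −(0.25)·log₂(0.25) = 0.5000
  −(0.25)·log₂(0.25) = 0.5000
  −(0.25)·log₂(0.25) = 0.5000
  −(0.25)·log₂(0.25) = 0.5000
Sum: 0.5000 + 0.5000 + 0.5000 + 0.5000 = 2.000 bits.

2.000 bits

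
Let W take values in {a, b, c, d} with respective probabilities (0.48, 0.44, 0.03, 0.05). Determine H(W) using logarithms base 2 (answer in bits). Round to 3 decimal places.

H(W) = −Σ p·log₂ p.
  −(0.48)·log₂(0.48) = 0.5083
  −(0.44)·log₂(0.44) = 0.5211
  −(0.03)·log₂(0.03) = 0.1518
  −(0.05)·log₂(0.05) = 0.2161
Sum: 0.5083 + 0.5211 + 0.1518 + 0.2161 = 1.397 bits.

1.397 bits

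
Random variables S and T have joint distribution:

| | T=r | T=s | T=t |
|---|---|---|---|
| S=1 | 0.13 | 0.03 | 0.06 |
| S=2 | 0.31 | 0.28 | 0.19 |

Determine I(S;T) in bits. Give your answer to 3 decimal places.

Marginals: p(S) = (0.2200, 0.7800), p(T) = (0.4400, 0.3100, 0.2500).
I(S;T) = H(S) + H(T) − H(S,T).
H(S) = 0.7602, H(T) = 1.5449, H(S,T) = 2.2712.
I(S;T) = 0.7602 + 1.5449 − 2.2712 = 0.034 bits.

0.034 bits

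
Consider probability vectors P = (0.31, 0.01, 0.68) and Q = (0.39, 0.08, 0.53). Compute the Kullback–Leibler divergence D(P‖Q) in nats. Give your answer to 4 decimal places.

0.0775 nats

D(P‖Q) = Σ p·ln(p/q).
  0.31·ln(0.31/0.39) = -0.07117
  0.01·ln(0.01/0.08) = -0.02079
  0.68·ln(0.68/0.53) = 0.16947
D(P‖Q) = 0.0775 nats.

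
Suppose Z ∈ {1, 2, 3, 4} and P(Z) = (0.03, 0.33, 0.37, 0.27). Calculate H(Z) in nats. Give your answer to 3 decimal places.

1.192 nats

H(Z) = −Σ p·ln p.
  −(0.03)·ln(0.03) = 0.1052
  −(0.33)·ln(0.33) = 0.3659
  −(0.37)·ln(0.37) = 0.3679
  −(0.27)·ln(0.27) = 0.3535
Sum: 0.1052 + 0.3659 + 0.3679 + 0.3535 = 1.192 nats.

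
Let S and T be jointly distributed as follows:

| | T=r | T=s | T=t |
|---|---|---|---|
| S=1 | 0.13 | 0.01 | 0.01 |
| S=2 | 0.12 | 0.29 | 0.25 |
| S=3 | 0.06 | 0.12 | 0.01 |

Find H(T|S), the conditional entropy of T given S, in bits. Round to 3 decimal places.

Marginals: p(S) = (0.1500, 0.6600, 0.1900), p(T) = (0.3100, 0.4200, 0.2700).
H(T|S) = Σ p(S) · H(T|S=·).
  S=1: p=0.1500, H(T|S=1) = 0.6998
  S=2: p=0.6600, H(T|S=2) = 1.4990
  S=3: p=0.1900, H(T|S=3) = 1.1674
Weighted sum = 1.316 bits.

1.316 bits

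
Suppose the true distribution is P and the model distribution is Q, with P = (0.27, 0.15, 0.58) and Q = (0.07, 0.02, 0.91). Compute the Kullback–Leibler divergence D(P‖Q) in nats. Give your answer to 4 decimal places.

0.4055 nats

D(P‖Q) = Σ p·ln(p/q).
  0.27·ln(0.27/0.07) = 0.36448
  0.15·ln(0.15/0.02) = 0.30224
  0.58·ln(0.58/0.91) = -0.26124
D(P‖Q) = 0.4055 nats.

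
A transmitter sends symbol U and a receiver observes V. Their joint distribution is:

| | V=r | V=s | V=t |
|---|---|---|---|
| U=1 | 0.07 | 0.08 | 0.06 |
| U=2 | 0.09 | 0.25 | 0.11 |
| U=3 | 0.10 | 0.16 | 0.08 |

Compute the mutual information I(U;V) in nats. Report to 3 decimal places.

0.012 nats

Marginals: p(U) = (0.2100, 0.4500, 0.3400), p(V) = (0.2600, 0.4900, 0.2500).
I(U;V) = Σ p(x,y)·ln[p(x,y)/(p(x)p(y))].
  (1,r): 0.07·ln(1.2821) = 0.0174
  (1,s): 0.08·ln(0.7775) = -0.0201
  (1,t): 0.06·ln(1.1429) = 0.0080
  (2,r): 0.09·ln(0.7692) = -0.0236
  (2,s): 0.25·ln(1.1338) = 0.0314
  (2,t): 0.11·ln(0.9778) = -0.0025
  (3,r): 0.10·ln(1.1312) = 0.0123
  (3,s): 0.16·ln(0.9604) = -0.0065
  (3,t): 0.08·ln(0.9412) = -0.0048
Sum = 0.012 nats.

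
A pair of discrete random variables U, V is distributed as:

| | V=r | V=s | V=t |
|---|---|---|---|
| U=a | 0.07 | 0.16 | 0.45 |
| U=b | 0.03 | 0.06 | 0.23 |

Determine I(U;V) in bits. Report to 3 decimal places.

0.003 bits

Marginals: p(U) = (0.6800, 0.3200), p(V) = (0.1000, 0.2200, 0.6800).
I(U;V) = Σ p(x,y)·log₂[p(x,y)/(p(x)p(y))].
  (a,r): 0.07·log₂(1.0294) = 0.0029
  (a,s): 0.16·log₂(1.0695) = 0.0155
  (a,t): 0.45·log₂(0.9732) = -0.0176
  (b,r): 0.03·log₂(0.9375) = -0.0028
  (b,s): 0.06·log₂(0.8523) = -0.0138
  (b,t): 0.23·log₂(1.0570) = 0.0184
Sum = 0.003 bits.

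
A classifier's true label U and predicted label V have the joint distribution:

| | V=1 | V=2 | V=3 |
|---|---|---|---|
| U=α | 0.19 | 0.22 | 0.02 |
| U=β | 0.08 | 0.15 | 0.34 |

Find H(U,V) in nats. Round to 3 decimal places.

H(U,V) = −Σ p(x,y)·ln p(x,y) over all 6 cells.
  cell (α,1): −0.19·ln0.19 = 0.3155
  cell (α,2): −0.22·ln0.22 = 0.3331
  cell (α,3): −0.02·ln0.02 = 0.0782
  cell (β,1): −0.08·ln0.08 = 0.2021
  cell (β,2): −0.15·ln0.15 = 0.2846
  cell (β,3): −0.34·ln0.34 = 0.3668
Sum = 1.580 nats.

1.580 nats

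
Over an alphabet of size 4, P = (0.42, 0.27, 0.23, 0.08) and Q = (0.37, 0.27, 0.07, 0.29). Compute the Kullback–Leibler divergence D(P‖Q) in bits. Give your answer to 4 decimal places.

0.3229 bits

D(P‖Q) = Σ p·log₂(p/q).
  0.42·log₂(0.42/0.37) = 0.07680
  0.27·log₂(0.27/0.27) = 0.00000
  0.23·log₂(0.23/0.07) = 0.39473
  0.08·log₂(0.08/0.29) = -0.14864
D(P‖Q) = 0.3229 bits.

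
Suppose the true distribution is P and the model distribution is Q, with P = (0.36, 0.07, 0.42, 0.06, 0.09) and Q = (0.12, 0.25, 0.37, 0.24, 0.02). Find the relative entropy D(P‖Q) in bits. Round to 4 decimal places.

D(P‖Q) = Σ p·log₂(p/q).
  0.36·log₂(0.36/0.12) = 0.57059
  0.07·log₂(0.07/0.25) = -0.12856
  0.42·log₂(0.42/0.37) = 0.07680
  0.06·log₂(0.06/0.24) = -0.12000
  0.09·log₂(0.09/0.02) = 0.19529
D(P‖Q) = 0.5941 bits.

0.5941 bits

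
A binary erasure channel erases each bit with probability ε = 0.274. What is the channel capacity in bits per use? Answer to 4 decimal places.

Binary erasure channel: capacity C = 1 − ε.
C = 1 − 0.274 = 0.7260 bits per channel use.

0.7260 bits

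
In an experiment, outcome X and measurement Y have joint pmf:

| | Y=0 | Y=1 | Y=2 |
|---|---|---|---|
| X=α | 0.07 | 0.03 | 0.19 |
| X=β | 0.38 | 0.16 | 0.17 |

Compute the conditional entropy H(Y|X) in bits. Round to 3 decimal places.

1.395 bits

Chain rule: H(Y|X) = H(X,Y) − H(X).
Marginals: p(X) = (0.2900, 0.7100), p(Y) = (0.4500, 0.1900, 0.3600).
H(X,Y) = 2.2636 bits; H(X) = 0.8687 bits.
H(Y|X) = 2.2636 − 0.8687 = 1.395 bits.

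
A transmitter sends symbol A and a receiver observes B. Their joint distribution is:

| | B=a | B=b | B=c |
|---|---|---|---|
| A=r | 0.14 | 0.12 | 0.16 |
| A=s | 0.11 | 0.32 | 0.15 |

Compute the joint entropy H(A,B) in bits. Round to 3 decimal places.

H(A,B) = −Σ p(x,y)·log₂ p(x,y) over all 6 cells.
  cell (r,a): −0.14·log₂0.14 = 0.3971
  cell (r,b): −0.12·log₂0.12 = 0.3671
  cell (r,c): −0.16·log₂0.16 = 0.4230
  cell (s,a): −0.11·log₂0.11 = 0.3503
  cell (s,b): −0.32·log₂0.32 = 0.5260
  cell (s,c): −0.15·log₂0.15 = 0.4105
Sum = 2.474 bits.

2.474 bits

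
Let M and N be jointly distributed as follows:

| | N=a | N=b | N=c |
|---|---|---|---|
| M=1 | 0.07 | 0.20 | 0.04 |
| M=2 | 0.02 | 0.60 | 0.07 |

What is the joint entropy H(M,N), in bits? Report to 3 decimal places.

H(M,N) = −Σ p(x,y)·log₂ p(x,y) over all 6 cells.
  cell (1,a): −0.07·log₂0.07 = 0.2686
  cell (1,b): −0.20·log₂0.20 = 0.4644
  cell (1,c): −0.04·log₂0.04 = 0.1858
  cell (2,a): −0.02·log₂0.02 = 0.1129
  cell (2,b): −0.60·log₂0.60 = 0.4422
  cell (2,c): −0.07·log₂0.07 = 0.2686
Sum = 1.742 bits.

1.742 bits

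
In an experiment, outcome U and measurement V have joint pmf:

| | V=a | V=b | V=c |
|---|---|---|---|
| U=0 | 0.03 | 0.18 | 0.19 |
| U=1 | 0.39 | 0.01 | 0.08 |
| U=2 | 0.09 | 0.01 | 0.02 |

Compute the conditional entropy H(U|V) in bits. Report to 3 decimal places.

0.954 bits

Chain rule: H(U|V) = H(U,V) − H(V).
Marginals: p(U) = (0.4000, 0.4800, 0.1200), p(V) = (0.5100, 0.2000, 0.2900).
H(U,V) = 2.4320 bits; H(V) = 1.4777 bits.
H(U|V) = 2.4320 − 1.4777 = 0.954 bits.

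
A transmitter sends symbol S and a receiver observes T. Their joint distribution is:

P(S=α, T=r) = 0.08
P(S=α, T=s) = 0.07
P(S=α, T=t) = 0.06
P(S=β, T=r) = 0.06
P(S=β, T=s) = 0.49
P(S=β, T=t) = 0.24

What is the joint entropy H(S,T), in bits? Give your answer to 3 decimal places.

H(S,T) = −Σ p(x,y)·log₂ p(x,y) over all 6 cells.
  cell (α,r): −0.08·log₂0.08 = 0.2915
  cell (α,s): −0.07·log₂0.07 = 0.2686
  cell (α,t): −0.06·log₂0.06 = 0.2435
  cell (β,r): −0.06·log₂0.06 = 0.2435
  cell (β,s): −0.49·log₂0.49 = 0.5043
  cell (β,t): −0.24·log₂0.24 = 0.4941
Sum = 2.046 bits.

2.046 bits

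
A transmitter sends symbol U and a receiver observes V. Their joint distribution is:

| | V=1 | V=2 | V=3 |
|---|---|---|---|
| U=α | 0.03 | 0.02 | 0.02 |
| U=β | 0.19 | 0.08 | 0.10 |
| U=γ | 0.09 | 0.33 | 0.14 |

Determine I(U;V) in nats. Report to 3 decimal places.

0.088 nats

Marginals: p(U) = (0.0700, 0.3700, 0.5600), p(V) = (0.3100, 0.4300, 0.2600).
I(U;V) = H(U) + H(V) − H(U,V).
H(U) = 0.8787, H(V) = 1.0762, H(U,V) = 1.8674.
I(U;V) = 0.8787 + 1.0762 − 1.8674 = 0.088 nats.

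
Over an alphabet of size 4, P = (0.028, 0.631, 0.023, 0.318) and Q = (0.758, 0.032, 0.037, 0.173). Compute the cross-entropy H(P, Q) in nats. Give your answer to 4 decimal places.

2.8134 nats

H(P,Q) = −Σ p·ln q.
  −0.028·ln(0.758) = 0.00776
  −0.631·ln(0.032) = 2.17191
  −0.023·ln(0.037) = 0.07583
  −0.318·ln(0.173) = 0.55792
H(P,Q) = 2.8134 nats.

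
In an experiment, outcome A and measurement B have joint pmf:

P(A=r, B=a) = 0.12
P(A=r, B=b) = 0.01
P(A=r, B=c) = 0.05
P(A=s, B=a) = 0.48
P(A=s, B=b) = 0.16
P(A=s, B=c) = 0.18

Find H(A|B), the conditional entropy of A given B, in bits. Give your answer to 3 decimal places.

0.662 bits

Marginals: p(A) = (0.1800, 0.8200), p(B) = (0.6000, 0.1700, 0.2300).
H(A|B) = Σ p(B) · H(A|B=·).
  B=a: p=0.6000, H(A|B=a) = 0.7219
  B=b: p=0.1700, H(A|B=b) = 0.3228
  B=c: p=0.2300, H(A|B=c) = 0.7554
Weighted sum = 0.662 bits.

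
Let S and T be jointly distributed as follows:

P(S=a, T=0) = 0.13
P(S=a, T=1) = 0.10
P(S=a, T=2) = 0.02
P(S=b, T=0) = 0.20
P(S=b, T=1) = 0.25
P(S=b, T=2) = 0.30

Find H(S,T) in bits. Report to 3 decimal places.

2.313 bits

H(S,T) = −Σ p(x,y)·log₂ p(x,y) over all 6 cells.
  cell (a,0): −0.13·log₂0.13 = 0.3826
  cell (a,1): −0.10·log₂0.10 = 0.3322
  cell (a,2): −0.02·log₂0.02 = 0.1129
  cell (b,0): −0.20·log₂0.20 = 0.4644
  cell (b,1): −0.25·log₂0.25 = 0.5000
  cell (b,2): −0.30·log₂0.30 = 0.5211
Sum = 2.313 bits.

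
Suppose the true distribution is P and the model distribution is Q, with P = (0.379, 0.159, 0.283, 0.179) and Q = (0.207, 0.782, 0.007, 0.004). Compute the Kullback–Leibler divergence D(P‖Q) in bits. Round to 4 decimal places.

2.4574 bits

D(P‖Q) = Σ p·log₂(p/q).
  0.379·log₂(0.379/0.207) = 0.33070
  0.159·log₂(0.159/0.782) = -0.36540
  0.283·log₂(0.283/0.007) = 1.51046
  0.179·log₂(0.179/0.004) = 0.98160
D(P‖Q) = 2.4574 bits.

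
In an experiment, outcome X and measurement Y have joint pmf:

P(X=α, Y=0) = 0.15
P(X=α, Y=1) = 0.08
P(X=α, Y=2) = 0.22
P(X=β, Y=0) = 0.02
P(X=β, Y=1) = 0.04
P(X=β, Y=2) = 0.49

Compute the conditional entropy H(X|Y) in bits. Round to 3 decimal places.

Chain rule: H(X|Y) = H(X,Y) − H(Y).
Marginals: p(X) = (0.4500, 0.5500), p(Y) = (0.1700, 0.1200, 0.7100).
H(X,Y) = 1.9855 bits; H(Y) = 1.1525 bits.
H(X|Y) = 1.9855 − 1.1525 = 0.833 bits.

0.833 bits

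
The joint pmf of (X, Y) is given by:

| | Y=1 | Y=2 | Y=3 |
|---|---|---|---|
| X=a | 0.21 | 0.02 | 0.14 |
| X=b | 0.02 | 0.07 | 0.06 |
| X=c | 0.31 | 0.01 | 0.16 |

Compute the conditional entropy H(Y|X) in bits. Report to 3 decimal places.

1.171 bits

Chain rule: H(Y|X) = H(X,Y) − H(X).
Marginals: p(X) = (0.3700, 0.1500, 0.4800), p(Y) = (0.5400, 0.1000, 0.3600).
H(X,Y) = 2.6210 bits; H(X) = 1.4495 bits.
H(Y|X) = 2.6210 − 1.4495 = 1.171 bits.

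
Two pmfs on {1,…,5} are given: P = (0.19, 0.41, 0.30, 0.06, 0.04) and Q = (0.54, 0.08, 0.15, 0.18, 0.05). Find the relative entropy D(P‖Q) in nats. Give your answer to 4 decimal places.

D(P‖Q) = Σ p·ln(p/q).
  0.19·ln(0.19/0.54) = -0.19846
  0.41·ln(0.41/0.08) = 0.66999
  0.30·ln(0.30/0.15) = 0.20794
  0.06·ln(0.06/0.18) = -0.06592
  0.04·ln(0.04/0.05) = -0.00893
D(P‖Q) = 0.6046 nats.

0.6046 nats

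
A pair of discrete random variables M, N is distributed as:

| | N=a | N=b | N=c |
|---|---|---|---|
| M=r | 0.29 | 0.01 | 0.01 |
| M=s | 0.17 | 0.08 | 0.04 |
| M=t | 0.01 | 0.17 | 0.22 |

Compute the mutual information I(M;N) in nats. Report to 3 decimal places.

0.384 nats

Marginals: p(M) = (0.3100, 0.2900, 0.4000), p(N) = (0.4700, 0.2600, 0.2700).
I(M;N) = H(M) + H(N) − H(M,N).
H(M) = 1.0886, H(N) = 1.0586, H(M,N) = 1.7635.
I(M;N) = 1.0886 + 1.0586 − 1.7635 = 0.384 nats.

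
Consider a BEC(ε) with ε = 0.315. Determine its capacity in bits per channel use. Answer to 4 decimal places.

Binary erasure channel: capacity C = 1 − ε.
C = 1 − 0.315 = 0.6850 bits per channel use.

0.6850 bits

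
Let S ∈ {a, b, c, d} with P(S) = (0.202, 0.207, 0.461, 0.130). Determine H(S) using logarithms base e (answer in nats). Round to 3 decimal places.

H(S) = −Σ p·ln p.
  −(0.202)·ln(0.202) = 0.3231
  −(0.207)·ln(0.207) = 0.3260
  −(0.461)·ln(0.461) = 0.3570
  −(0.130)·ln(0.130) = 0.2652
Sum: 0.3231 + 0.3260 + 0.3570 + 0.2652 = 1.271 nats.

1.271 nats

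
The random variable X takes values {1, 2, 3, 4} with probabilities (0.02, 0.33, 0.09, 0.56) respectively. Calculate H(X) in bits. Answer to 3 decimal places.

1.422 bits

H(X) = −Σ p·log₂ p.
  −(0.02)·log₂(0.02) = 0.1129
  −(0.33)·log₂(0.33) = 0.5278
  −(0.09)·log₂(0.09) = 0.3127
  −(0.56)·log₂(0.56) = 0.4684
Sum: 0.1129 + 0.5278 + 0.3127 + 0.4684 = 1.422 bits.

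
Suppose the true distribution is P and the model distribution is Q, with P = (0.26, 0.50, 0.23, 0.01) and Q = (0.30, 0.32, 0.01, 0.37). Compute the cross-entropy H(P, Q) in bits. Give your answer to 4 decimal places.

H(P,Q) = −Σ p·log₂ q.
  −0.26·log₂(0.30) = 0.45161
  −0.50·log₂(0.32) = 0.82193
  −0.23·log₂(0.01) = 1.52809
  −0.01·log₂(0.37) = 0.01434
H(P,Q) = 2.8160 bits.

2.8160 bits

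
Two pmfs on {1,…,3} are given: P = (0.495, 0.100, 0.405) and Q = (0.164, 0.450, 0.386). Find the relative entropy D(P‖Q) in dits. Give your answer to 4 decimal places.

0.1806 dits

D(P‖Q) = Σ p·log₁₀(p/q).
  0.495·log₁₀(0.495/0.164) = 0.23748
  0.100·log₁₀(0.100/0.450) = -0.06532
  0.405·log₁₀(0.405/0.386) = 0.00845
D(P‖Q) = 0.1806 dits.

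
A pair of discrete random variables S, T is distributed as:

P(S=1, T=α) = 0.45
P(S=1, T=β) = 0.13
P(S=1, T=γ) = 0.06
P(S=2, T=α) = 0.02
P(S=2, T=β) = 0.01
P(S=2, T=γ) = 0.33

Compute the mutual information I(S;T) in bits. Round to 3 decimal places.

0.530 bits

Marginals: p(S) = (0.6400, 0.3600), p(T) = (0.4700, 0.1400, 0.3900).
I(S;T) = H(S) + H(T) − H(S,T).
H(S) = 0.9427, H(T) = 1.4389, H(S,T) = 1.8517.
I(S;T) = 0.9427 + 1.4389 − 1.8517 = 0.530 bits.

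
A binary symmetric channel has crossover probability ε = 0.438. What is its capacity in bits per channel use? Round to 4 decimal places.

0.0111 bits

Binary symmetric channel: C = 1 − h₂(ε) where h₂ is the binary entropy function.
h₂(0.438) = −0.438·log₂0.438 − 0.562·log₂0.562 = 0.9889.
C = 1 − 0.9889 = 0.0111 bits per channel use.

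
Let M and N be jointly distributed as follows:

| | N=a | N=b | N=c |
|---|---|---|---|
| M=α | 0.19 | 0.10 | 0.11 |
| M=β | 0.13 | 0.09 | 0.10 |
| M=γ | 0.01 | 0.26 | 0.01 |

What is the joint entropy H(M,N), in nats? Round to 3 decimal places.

1.943 nats

H(M,N) = −Σ p(x,y)·ln p(x,y) over all 9 cells.
  cell (α,a): −0.19·ln0.19 = 0.3155
  cell (α,b): −0.10·ln0.10 = 0.2303
  cell (α,c): −0.11·ln0.11 = 0.2428
  cell (β,a): −0.13·ln0.13 = 0.2652
  cell (β,b): −0.09·ln0.09 = 0.2167
  cell (β,c): −0.10·ln0.10 = 0.2303
  cell (γ,a): −0.01·ln0.01 = 0.0461
  cell (γ,b): −0.26·ln0.26 = 0.3502
  cell (γ,c): −0.01·ln0.01 = 0.0461
Sum = 1.943 nats.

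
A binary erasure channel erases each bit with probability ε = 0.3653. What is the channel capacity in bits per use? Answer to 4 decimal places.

Binary erasure channel: capacity C = 1 − ε.
C = 1 − 0.3653 = 0.6347 bits per channel use.

0.6347 bits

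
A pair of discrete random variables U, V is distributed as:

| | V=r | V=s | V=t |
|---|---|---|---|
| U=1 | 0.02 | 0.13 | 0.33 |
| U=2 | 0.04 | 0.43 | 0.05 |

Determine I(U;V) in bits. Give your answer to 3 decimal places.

0.293 bits

Marginals: p(U) = (0.4800, 0.5200), p(V) = (0.0600, 0.5600, 0.3800).
I(U;V) = Σ p(x,y)·log₂[p(x,y)/(p(x)p(y))].
  (1,r): 0.02·log₂(0.6944) = -0.0105
  (1,s): 0.13·log₂(0.4836) = -0.1362
  (1,t): 0.33·log₂(1.8092) = 0.2823
  (2,r): 0.04·log₂(1.2821) = 0.0143
  (2,s): 0.43·log₂(1.4766) = 0.2418
  (2,t): 0.05·log₂(0.2530) = -0.0991
Sum = 0.293 bits.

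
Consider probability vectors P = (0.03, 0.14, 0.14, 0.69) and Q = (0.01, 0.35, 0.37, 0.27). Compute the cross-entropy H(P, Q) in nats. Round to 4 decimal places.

1.3278 nats

H(P,Q) = −Σ p·ln q.
  −0.03·ln(0.01) = 0.13816
  −0.14·ln(0.35) = 0.14698
  −0.14·ln(0.37) = 0.13920
  −0.69·ln(0.27) = 0.90344
H(P,Q) = 1.3278 nats.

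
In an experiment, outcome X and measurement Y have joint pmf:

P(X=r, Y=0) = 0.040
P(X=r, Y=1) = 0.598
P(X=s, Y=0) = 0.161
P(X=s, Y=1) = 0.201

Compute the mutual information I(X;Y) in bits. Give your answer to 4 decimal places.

0.1494 bits

Marginals: p(X) = (0.6380, 0.3620), p(Y) = (0.2010, 0.7990).
I(X;Y) = H(X) + H(Y) − H(X,Y).
H(X) = 0.9443, H(Y) = 0.7239, H(X,Y) = 1.5188.
I(X;Y) = 0.9443 + 0.7239 − 1.5188 = 0.1494 bits.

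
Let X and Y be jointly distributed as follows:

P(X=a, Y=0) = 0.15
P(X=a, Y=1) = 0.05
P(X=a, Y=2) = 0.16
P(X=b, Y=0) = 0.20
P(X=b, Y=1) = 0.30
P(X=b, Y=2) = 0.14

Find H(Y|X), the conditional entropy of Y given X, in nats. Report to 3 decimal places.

Marginals: p(X) = (0.3600, 0.6400), p(Y) = (0.3500, 0.3500, 0.3000).
H(Y|X) = Σ p(X) · H(Y|X=·).
  X=a: p=0.3600, H(Y|X=a) = 0.9994
  X=b: p=0.6400, H(Y|X=b) = 1.0511
Weighted sum = 1.032 nats.

1.032 nats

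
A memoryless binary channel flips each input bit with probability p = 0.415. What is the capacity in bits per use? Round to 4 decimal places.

0.0209 bits

Binary symmetric channel: C = 1 − h₂(ε) where h₂ is the binary entropy function.
h₂(0.415) = −0.415·log₂0.415 − 0.585·log₂0.585 = 0.9791.
C = 1 − 0.9791 = 0.0209 bits per channel use.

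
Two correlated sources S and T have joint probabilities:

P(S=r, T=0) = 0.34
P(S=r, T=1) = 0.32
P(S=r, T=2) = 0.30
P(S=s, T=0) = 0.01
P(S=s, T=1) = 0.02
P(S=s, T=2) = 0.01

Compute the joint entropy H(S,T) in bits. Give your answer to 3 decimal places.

H(S,T) = −Σ p(x,y)·log₂ p(x,y) over all 6 cells.
  cell (r,0): −0.34·log₂0.34 = 0.5292
  cell (r,1): −0.32·log₂0.32 = 0.5260
  cell (r,2): −0.30·log₂0.30 = 0.5211
  cell (s,0): −0.01·log₂0.01 = 0.0664
  cell (s,1): −0.02·log₂0.02 = 0.1129
  cell (s,2): −0.01·log₂0.01 = 0.0664
Sum = 1.822 bits.

1.822 bits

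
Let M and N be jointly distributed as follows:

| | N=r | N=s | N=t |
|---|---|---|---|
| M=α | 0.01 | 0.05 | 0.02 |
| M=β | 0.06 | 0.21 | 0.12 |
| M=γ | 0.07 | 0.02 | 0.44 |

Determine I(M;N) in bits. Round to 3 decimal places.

0.292 bits

Marginals: p(M) = (0.0800, 0.3900, 0.5300), p(N) = (0.1400, 0.2800, 0.5800).
I(M;N) = Σ p(x,y)·log₂[p(x,y)/(p(x)p(y))].
  (α,r): 0.01·log₂(0.8929) = -0.0016
  (α,s): 0.05·log₂(2.2321) = 0.0579
  (α,t): 0.02·log₂(0.4310) = -0.0243
  (β,r): 0.06·log₂(1.0989) = 0.0082
  (β,s): 0.21·log₂(1.9231) = 0.1981
  (β,t): 0.12·log₂(0.5305) = -0.1097
  (γ,r): 0.07·log₂(0.9434) = -0.0059
  (γ,s): 0.02·log₂(0.1348) = -0.0578
  (γ,t): 0.44·log₂(1.4314) = 0.2276
Sum = 0.292 bits.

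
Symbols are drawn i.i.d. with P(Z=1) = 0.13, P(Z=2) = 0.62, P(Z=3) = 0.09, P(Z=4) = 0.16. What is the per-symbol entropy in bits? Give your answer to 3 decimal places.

H(Z) = −Σ p·log₂ p.
  −(0.13)·log₂(0.13) = 0.3826
  −(0.62)·log₂(0.62) = 0.4276
  −(0.09)·log₂(0.09) = 0.3127
  −(0.16)·log₂(0.16) = 0.4230
Sum: 0.3826 + 0.4276 + 0.3127 + 0.4230 = 1.546 bits.

1.546 bits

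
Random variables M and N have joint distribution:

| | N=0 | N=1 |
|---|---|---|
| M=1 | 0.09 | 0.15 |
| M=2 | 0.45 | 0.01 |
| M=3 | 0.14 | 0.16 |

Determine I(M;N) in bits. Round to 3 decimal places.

0.307 bits

Marginals: p(M) = (0.2400, 0.4600, 0.3000), p(N) = (0.6800, 0.3200).
I(M;N) = Σ p(x,y)·log₂[p(x,y)/(p(x)p(y))].
  (1,0): 0.09·log₂(0.5515) = -0.0773
  (1,1): 0.15·log₂(1.9531) = 0.1449
  (2,0): 0.45·log₂(1.4386) = 0.2361
  (2,1): 0.01·log₂(0.0679) = -0.0388
  (3,0): 0.14·log₂(0.6863) = -0.0760
  (3,1): 0.16·log₂(1.6667) = 0.1179
Sum = 0.307 bits.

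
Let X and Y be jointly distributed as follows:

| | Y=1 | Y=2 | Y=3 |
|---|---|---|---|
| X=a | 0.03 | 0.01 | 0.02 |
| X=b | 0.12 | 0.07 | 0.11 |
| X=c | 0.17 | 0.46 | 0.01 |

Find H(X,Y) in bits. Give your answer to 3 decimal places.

H(X,Y) = −Σ p(x,y)·log₂ p(x,y) over all 9 cells.
  cell (a,1): −0.03·log₂0.03 = 0.1518
  cell (a,2): −0.01·log₂0.01 = 0.0664
  cell (a,3): −0.02·log₂0.02 = 0.1129
  cell (b,1): −0.12·log₂0.12 = 0.3671
  cell (b,2): −0.07·log₂0.07 = 0.2686
  cell (b,3): −0.11·log₂0.11 = 0.3503
  cell (c,1): −0.17·log₂0.17 = 0.4346
  cell (c,2): −0.46·log₂0.46 = 0.5153
  cell (c,3): −0.01·log₂0.01 = 0.0664
Sum = 2.333 bits.

2.333 bits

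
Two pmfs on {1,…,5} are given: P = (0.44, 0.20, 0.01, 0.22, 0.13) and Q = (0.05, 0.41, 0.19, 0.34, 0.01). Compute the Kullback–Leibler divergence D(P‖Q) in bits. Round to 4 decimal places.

1.4738 bits

D(P‖Q) = Σ p·log₂(p/q).
  0.44·log₂(0.44/0.05) = 1.38050
  0.20·log₂(0.20/0.41) = -0.20712
  0.01·log₂(0.01/0.19) = -0.04248
  0.22·log₂(0.22/0.34) = -0.13817
  0.13·log₂(0.13/0.01) = 0.48106
D(P‖Q) = 1.4738 bits.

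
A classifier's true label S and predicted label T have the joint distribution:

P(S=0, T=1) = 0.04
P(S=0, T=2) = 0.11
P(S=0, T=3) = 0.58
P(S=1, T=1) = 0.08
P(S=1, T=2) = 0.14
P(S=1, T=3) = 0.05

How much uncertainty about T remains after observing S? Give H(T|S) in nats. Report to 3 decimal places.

0.731 nats

Chain rule: H(T|S) = H(S,T) − H(S).
Marginals: p(S) = (0.7300, 0.2700), p(T) = (0.1200, 0.2500, 0.6300).
H(S,T) = 1.3146 nats; H(S) = 0.5833 nats.
H(T|S) = 1.3146 − 0.5833 = 0.731 nats.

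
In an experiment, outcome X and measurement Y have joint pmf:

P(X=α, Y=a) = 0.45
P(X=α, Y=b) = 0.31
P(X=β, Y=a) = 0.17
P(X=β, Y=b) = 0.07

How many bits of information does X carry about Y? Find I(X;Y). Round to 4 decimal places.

Marginals: p(X) = (0.7600, 0.2400), p(Y) = (0.6200, 0.3800).
I(X;Y) = H(X) + H(Y) − H(X,Y).
H(X) = 0.7950, H(Y) = 0.9580, H(X,Y) = 1.7453.
I(X;Y) = 0.7950 + 0.9580 − 1.7453 = 0.0077 bits.

0.0077 bits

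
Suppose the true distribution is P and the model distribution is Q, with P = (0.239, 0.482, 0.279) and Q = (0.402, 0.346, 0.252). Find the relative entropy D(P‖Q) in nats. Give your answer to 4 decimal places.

D(P‖Q) = Σ p·ln(p/q).
  0.239·ln(0.239/0.402) = -0.12428
  0.482·ln(0.482/0.346) = 0.15979
  0.279·ln(0.279/0.252) = 0.02840
D(P‖Q) = 0.0639 nats.

0.0639 nats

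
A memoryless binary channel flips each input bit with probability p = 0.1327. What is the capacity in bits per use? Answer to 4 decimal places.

Binary symmetric channel: C = 1 − h₂(ε) where h₂ is the binary entropy function.
h₂(0.1327) = −0.1327·log₂0.1327 − 0.8673·log₂0.8673 = 0.5648.
C = 1 − 0.5648 = 0.4352 bits per channel use.

0.4352 bits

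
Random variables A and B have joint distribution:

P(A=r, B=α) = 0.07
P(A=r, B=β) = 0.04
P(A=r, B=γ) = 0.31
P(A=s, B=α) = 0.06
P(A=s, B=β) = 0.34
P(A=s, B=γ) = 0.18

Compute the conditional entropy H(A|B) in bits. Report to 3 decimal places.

0.779 bits

Chain rule: H(A|B) = H(A,B) − H(B).
Marginals: p(A) = (0.4200, 0.5800), p(B) = (0.1300, 0.3800, 0.4900).
H(A,B) = 2.1961 bits; H(B) = 1.4174 bits.
H(A|B) = 2.1961 − 1.4174 = 0.779 bits.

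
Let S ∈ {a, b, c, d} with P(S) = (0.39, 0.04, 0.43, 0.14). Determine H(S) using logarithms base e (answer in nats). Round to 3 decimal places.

H(S) = −Σ p·ln p.
  −(0.39)·ln(0.39) = 0.3672
  −(0.04)·ln(0.04) = 0.1288
  −(0.43)·ln(0.43) = 0.3629
  −(0.14)·ln(0.14) = 0.2753
Sum: 0.3672 + 0.1288 + 0.3629 + 0.2753 = 1.134 nats.

1.134 nats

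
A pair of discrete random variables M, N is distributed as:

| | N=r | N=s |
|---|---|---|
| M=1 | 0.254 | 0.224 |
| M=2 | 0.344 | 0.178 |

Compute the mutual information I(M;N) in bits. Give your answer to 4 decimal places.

Marginals: p(M) = (0.4780, 0.5220), p(N) = (0.5980, 0.4020).
I(M;N) = H(M) + H(N) − H(M,N).
H(M) = 0.9986, H(N) = 0.9721, H(M,N) = 1.9585.
I(M;N) = 0.9986 + 0.9721 − 1.9585 = 0.0122 bits.

0.0122 bits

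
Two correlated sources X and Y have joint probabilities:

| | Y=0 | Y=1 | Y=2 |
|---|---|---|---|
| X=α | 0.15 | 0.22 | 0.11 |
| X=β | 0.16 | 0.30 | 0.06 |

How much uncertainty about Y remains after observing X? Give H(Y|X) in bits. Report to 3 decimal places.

1.430 bits

Chain rule: H(Y|X) = H(X,Y) − H(X).
Marginals: p(X) = (0.4800, 0.5200), p(Y) = (0.3100, 0.5200, 0.1700).
H(X,Y) = 2.4290 bits; H(X) = 0.9988 bits.
H(Y|X) = 2.4290 − 0.9988 = 1.430 bits.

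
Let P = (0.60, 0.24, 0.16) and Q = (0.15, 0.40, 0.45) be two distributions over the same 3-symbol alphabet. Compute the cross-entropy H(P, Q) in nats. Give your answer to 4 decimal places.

H(P,Q) = −Σ p·ln q.
  −0.60·ln(0.15) = 1.13827
  −0.24·ln(0.40) = 0.21991
  −0.16·ln(0.45) = 0.12776
H(P,Q) = 1.4859 nats.

1.4859 nats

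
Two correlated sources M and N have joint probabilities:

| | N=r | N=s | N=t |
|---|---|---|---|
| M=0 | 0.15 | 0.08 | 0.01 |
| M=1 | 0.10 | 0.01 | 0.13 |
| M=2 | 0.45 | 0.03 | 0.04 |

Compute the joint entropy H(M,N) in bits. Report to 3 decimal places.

H(M,N) = −Σ p(x,y)·log₂ p(x,y) over all 9 cells.
  cell (0,r): −0.15·log₂0.15 = 0.4105
  cell (0,s): −0.08·log₂0.08 = 0.2915
  cell (0,t): −0.01·log₂0.01 = 0.0664
  cell (1,r): −0.10·log₂0.10 = 0.3322
  cell (1,s): −0.01·log₂0.01 = 0.0664
  cell (1,t): −0.13·log₂0.13 = 0.3826
  cell (2,r): −0.45·log₂0.45 = 0.5184
  cell (2,s): −0.03·log₂0.03 = 0.1518
  cell (2,t): −0.04·log₂0.04 = 0.1858
Sum = 2.406 bits.

2.406 bits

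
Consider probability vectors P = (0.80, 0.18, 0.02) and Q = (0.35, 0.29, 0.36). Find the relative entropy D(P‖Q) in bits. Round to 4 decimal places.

D(P‖Q) = Σ p·log₂(p/q).
  0.80·log₂(0.80/0.35) = 0.95412
  0.18·log₂(0.18/0.29) = -0.12385
  0.02·log₂(0.02/0.36) = -0.08340
D(P‖Q) = 0.7469 bits.

0.7469 bits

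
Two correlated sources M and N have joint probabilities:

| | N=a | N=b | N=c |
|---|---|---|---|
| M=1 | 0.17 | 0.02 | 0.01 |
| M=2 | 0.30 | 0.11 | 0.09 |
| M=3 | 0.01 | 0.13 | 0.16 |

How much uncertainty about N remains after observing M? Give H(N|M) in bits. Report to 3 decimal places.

1.185 bits

Marginals: p(M) = (0.2000, 0.5000, 0.3000), p(N) = (0.4800, 0.2600, 0.2600).
H(N|M) = Σ p(M) · H(N|M=·).
  M=1: p=0.2000, H(N|M=1) = 0.7476
  M=2: p=0.5000, H(N|M=2) = 1.3681
  M=3: p=0.3000, H(N|M=3) = 1.1700
Weighted sum = 1.185 bits.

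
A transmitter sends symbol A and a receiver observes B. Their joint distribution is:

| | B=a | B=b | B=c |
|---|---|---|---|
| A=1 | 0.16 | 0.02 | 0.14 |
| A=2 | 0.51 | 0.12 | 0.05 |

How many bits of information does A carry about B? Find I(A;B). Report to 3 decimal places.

0.132 bits

Marginals: p(A) = (0.3200, 0.6800), p(B) = (0.6700, 0.1400, 0.1900).
I(A;B) = H(A) + H(B) − H(A,B).
H(A) = 0.9044, H(B) = 1.2394, H(A,B) = 2.0116.
I(A;B) = 0.9044 + 1.2394 − 2.0116 = 0.132 bits.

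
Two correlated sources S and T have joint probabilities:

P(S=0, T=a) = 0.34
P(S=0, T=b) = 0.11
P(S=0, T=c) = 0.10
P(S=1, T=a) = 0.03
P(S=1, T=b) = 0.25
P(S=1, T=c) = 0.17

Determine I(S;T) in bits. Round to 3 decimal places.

0.266 bits

Marginals: p(S) = (0.5500, 0.4500), p(T) = (0.3700, 0.3600, 0.2700).
I(S;T) = Σ p(x,y)·log₂[p(x,y)/(p(x)p(y))].
  (0,a): 0.34·log₂(1.6708) = 0.2518
  (0,b): 0.11·log₂(0.5556) = -0.0933
  (0,c): 0.10·log₂(0.6734) = -0.0570
  (1,a): 0.03·log₂(0.1802) = -0.0742
  (1,b): 0.25·log₂(1.5432) = 0.1565
  (1,c): 0.17·log₂(1.3992) = 0.0824
Sum = 0.266 bits.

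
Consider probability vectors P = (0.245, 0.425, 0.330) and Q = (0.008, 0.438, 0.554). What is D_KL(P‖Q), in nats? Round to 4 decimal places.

0.6546 nats

D(P‖Q) = Σ p·ln(p/q).
  0.245·ln(0.245/0.008) = 0.83835
  0.425·ln(0.425/0.438) = -0.01281
  0.330·ln(0.330/0.554) = -0.17096
D(P‖Q) = 0.6546 nats.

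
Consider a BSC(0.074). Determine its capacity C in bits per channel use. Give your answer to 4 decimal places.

Binary symmetric channel: C = 1 − h₂(ε) where h₂ is the binary entropy function.
h₂(0.074) = −0.074·log₂0.074 − 0.926·log₂0.926 = 0.3807.
C = 1 − 0.3807 = 0.6193 bits per channel use.

0.6193 bits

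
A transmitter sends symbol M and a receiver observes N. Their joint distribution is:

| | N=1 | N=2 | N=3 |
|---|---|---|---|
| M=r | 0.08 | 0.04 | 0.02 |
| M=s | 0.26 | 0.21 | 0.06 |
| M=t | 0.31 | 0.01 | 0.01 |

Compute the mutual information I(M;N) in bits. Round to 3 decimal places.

0.164 bits

Marginals: p(M) = (0.1400, 0.5300, 0.3300), p(N) = (0.6500, 0.2600, 0.0900).
I(M;N) = Σ p(x,y)·log₂[p(x,y)/(p(x)p(y))].
  (r,1): 0.08·log₂(0.8791) = -0.0149
  (r,2): 0.04·log₂(1.0989) = 0.0054
  (r,3): 0.02·log₂(1.5873) = 0.0133
  (s,1): 0.26·log₂(0.7547) = -0.1056
  (s,2): 0.21·log₂(1.5239) = 0.1276
  (s,3): 0.06·log₂(1.2579) = 0.0199
  (t,1): 0.31·log₂(1.4452) = 0.1647
  (t,2): 0.01·log₂(0.1166) = -0.0310
  (t,3): 0.01·log₂(0.3367) = -0.0157
Sum = 0.164 bits.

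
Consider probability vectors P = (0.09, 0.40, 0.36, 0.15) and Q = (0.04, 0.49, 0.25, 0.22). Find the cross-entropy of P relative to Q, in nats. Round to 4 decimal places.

1.3012 nats

H(P,Q) = −Σ p·ln q.
  −0.09·ln(0.04) = 0.28970
  −0.40·ln(0.49) = 0.28534
  −0.36·ln(0.25) = 0.49907
  −0.15·ln(0.22) = 0.22712
H(P,Q) = 1.3012 nats.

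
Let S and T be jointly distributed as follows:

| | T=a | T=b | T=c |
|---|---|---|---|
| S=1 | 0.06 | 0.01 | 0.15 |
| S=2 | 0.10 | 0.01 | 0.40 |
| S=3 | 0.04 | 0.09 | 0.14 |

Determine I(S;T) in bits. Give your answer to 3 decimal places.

0.127 bits

Marginals: p(S) = (0.2200, 0.5100, 0.2700), p(T) = (0.2000, 0.1100, 0.6900).
I(S;T) = H(S) + H(T) − H(S,T).
H(S) = 1.4860, H(T) = 1.1841, H(S,T) = 2.5434.
I(S;T) = 1.4860 + 1.1841 − 2.5434 = 0.127 bits.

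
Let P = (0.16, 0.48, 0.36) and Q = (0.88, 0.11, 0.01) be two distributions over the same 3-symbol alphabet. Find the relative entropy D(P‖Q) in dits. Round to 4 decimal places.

D(P‖Q) = Σ p·log₁₀(p/q).
  0.16·log₁₀(0.16/0.88) = -0.11846
  0.48·log₁₀(0.48/0.11) = 0.30713
  0.36·log₁₀(0.36/0.01) = 0.56027
D(P‖Q) = 0.7489 dits.

0.7489 dits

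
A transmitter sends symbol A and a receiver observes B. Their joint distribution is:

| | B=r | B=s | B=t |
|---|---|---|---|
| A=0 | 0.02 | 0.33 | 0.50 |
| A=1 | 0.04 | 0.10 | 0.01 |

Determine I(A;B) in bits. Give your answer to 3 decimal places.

Marginals: p(A) = (0.8500, 0.1500), p(B) = (0.0600, 0.4300, 0.5100).
I(A;B) = H(A) + H(B) − H(A,B).
H(A) = 0.6098, H(B) = 1.2625, H(A,B) = 1.7251.
I(A;B) = 0.6098 + 1.2625 − 1.7251 = 0.147 bits.

0.147 bits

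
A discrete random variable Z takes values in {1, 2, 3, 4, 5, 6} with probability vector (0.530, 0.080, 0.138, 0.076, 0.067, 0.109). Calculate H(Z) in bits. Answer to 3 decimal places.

H(Z) = −Σ p·log₂ p.
  −(0.530)·log₂(0.530) = 0.4854
  −(0.080)·log₂(0.080) = 0.2915
  −(0.138)·log₂(0.138) = 0.3943
  −(0.076)·log₂(0.076) = 0.2826
  −(0.067)·log₂(0.067) = 0.2613
  −(0.109)·log₂(0.109) = 0.3485
Sum: 0.4854 + 0.2915 + 0.3943 + 0.2826 + 0.2613 + 0.3485 = 2.064 bits.

2.064 bits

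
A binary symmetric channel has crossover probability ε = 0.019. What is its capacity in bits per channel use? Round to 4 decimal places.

0.8642 bits

Binary symmetric channel: C = 1 − h₂(ε) where h₂ is the binary entropy function.
h₂(0.019) = −0.019·log₂0.019 − 0.981·log₂0.981 = 0.1358.
C = 1 − 0.1358 = 0.8642 bits per channel use.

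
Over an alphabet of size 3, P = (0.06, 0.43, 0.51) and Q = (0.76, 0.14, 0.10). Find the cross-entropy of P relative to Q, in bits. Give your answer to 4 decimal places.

H(P,Q) = −Σ p·log₂ q.
  −0.06·log₂(0.76) = 0.02376
  −0.43·log₂(0.14) = 1.21970
  −0.51·log₂(0.10) = 1.69418
H(P,Q) = 2.9376 bits.

2.9376 bits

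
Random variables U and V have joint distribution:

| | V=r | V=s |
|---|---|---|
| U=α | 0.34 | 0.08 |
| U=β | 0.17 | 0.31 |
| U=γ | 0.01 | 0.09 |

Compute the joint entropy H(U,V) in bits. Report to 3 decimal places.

H(U,V) = −Σ p(x,y)·log₂ p(x,y) over all 6 cells.
  cell (α,r): −0.34·log₂0.34 = 0.5292
  cell (α,s): −0.08·log₂0.08 = 0.2915
  cell (β,r): −0.17·log₂0.17 = 0.4346
  cell (β,s): −0.31·log₂0.31 = 0.5238
  cell (γ,r): −0.01·log₂0.01 = 0.0664
  cell (γ,s): −0.09·log₂0.09 = 0.3127
Sum = 2.158 bits.

2.158 bits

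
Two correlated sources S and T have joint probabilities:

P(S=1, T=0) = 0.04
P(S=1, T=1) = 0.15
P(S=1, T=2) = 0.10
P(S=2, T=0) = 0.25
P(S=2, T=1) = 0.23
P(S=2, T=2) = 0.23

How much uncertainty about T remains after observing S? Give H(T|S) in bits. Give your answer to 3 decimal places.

1.535 bits

Marginals: p(S) = (0.2900, 0.7100), p(T) = (0.2900, 0.3800, 0.3300).
H(T|S) = Σ p(S) · H(T|S=·).
  S=1: p=0.2900, H(T|S=1) = 1.4158
  S=2: p=0.7100, H(T|S=2) = 1.5838
Weighted sum = 1.535 bits.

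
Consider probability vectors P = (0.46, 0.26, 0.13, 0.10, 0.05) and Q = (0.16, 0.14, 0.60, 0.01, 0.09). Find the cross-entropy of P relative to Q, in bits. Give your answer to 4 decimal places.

2.8876 bits

H(P,Q) = −Σ p·log₂ q.
  −0.46·log₂(0.16) = 1.21617
  −0.26·log₂(0.14) = 0.73749
  −0.13·log₂(0.60) = 0.09581
  −0.10·log₂(0.01) = 0.66439
  −0.05·log₂(0.09) = 0.17370
H(P,Q) = 2.8876 bits.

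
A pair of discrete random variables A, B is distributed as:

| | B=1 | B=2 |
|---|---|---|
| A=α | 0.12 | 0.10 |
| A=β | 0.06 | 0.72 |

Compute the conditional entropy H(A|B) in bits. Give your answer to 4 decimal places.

0.6039 bits

Marginals: p(A) = (0.2200, 0.7800), p(B) = (0.1800, 0.8200).
H(A|B) = Σ p(B) · H(A|B=·).
  B=1: p=0.1800, H(A|B=1) = 0.9183
  B=2: p=0.8200, H(A|B=2) = 0.5349
Weighted sum = 0.6039 bits.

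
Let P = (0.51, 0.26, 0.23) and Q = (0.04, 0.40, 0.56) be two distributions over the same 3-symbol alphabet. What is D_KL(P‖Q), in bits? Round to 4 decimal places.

1.4161 bits

D(P‖Q) = Σ p·log₂(p/q).
  0.51·log₂(0.51/0.04) = 1.87294
  0.26·log₂(0.26/0.40) = -0.16159
  0.23·log₂(0.23/0.56) = -0.29527
D(P‖Q) = 1.4161 bits.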